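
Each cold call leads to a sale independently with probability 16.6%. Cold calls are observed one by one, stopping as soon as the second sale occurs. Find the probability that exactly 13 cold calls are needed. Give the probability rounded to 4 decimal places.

Y = trial on which the second success occurs; negative binomial, r=2, p=0.166.
P(Y=13) = C(12,1) · p^2 · (1−p)^11
= 12 · 0.027556 · 0.13578 = 0.044898

0.0449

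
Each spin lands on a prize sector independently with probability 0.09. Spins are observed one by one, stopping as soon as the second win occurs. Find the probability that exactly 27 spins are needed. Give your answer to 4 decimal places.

Y = trial on which the second success occurs; negative binomial, r=2, p=0.09.
P(Y=27) = C(26,1) · p^2 · (1−p)^25
= 26 · 0.0081 · 0.094631 = 0.019929

0.0199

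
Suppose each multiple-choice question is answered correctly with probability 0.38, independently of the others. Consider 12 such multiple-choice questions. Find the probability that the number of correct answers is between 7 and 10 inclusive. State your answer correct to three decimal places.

X ~ Binomial(12, 0.38); P(7 ≤ X ≤ 10) = Σ C(12,k) p^k (1−p)^(12−k) over k:
  k=7: C(12,7)·0.38^7·0.62^5 = 0.08302
  k=8: C(12,8)·0.38^8·0.62^4 = 0.03180
  k=9: C(12,9)·0.38^9·0.62^3 = 0.00866
  k=10: C(12,10)·0.38^10·0.62^2 = 0.00159
Total = 0.12507

0.125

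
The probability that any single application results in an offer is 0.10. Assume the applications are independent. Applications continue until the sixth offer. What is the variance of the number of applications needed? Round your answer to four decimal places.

540.0000

Y = total applications until the sixth success; negative binomial with r=6, p=0.10.
Var(Y) = r(1−p)/p² = 6·0.90 / 0.10² = 540.000000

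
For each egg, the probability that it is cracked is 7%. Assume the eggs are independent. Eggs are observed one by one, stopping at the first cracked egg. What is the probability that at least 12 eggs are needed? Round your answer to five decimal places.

0.45010

Y = number of eggs to the first success; geometric, p = 0.07.
P(Y > 11) = P(first 11 all fail) = (1−p)^11 = 0.4501035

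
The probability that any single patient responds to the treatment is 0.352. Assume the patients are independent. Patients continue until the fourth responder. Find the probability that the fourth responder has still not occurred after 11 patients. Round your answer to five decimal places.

Needing more than 11 patients ⇔ fewer than 4 successes in the first 11. With X ~ Binomial(11, 0.352), P(Y > 11) = P(X ≤ 3).
  k=0: C(11,0)·0.352^0·0.648^11 = 0.0084591
  k=1: C(11,1)·0.352^1·0.648^10 = 0.0505458
  k=2: C(11,2)·0.352^2·0.648^9 = 0.1372850
  k=3: C(11,3)·0.352^3·0.648^8 = 0.2237237
P(X ≤ 3) = 0.4200136

0.42001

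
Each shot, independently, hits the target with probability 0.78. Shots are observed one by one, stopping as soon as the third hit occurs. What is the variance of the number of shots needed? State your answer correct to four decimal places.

Y = total shots until the third success; negative binomial with r=3, p=0.78.
Var(Y) = r(1−p)/p² = 3·0.22 / 0.78² = 1.084813

1.0848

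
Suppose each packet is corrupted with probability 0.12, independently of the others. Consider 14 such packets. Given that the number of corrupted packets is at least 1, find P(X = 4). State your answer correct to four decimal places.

0.0694

X ~ Binomial(14, 0.12). Want P(X=4 | X≥1) = P(X=4) / P(X≥1).
P(X=4) = C(14,4)·0.12^4·0.88^10 = 0.057808
P(X≥1) = 1 − 0.167016 = 0.832984
Ratio = 0.057808 / 0.832984 = 0.069398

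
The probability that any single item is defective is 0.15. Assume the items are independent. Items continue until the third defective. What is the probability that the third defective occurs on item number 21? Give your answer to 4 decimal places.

0.0344

Y = trial on which the third success occurs; negative binomial, r=3, p=0.15.
P(Y=21) = C(20,2) · p^3 · (1−p)^18
= 190 · 0.003375 · 0.053646 = 0.034401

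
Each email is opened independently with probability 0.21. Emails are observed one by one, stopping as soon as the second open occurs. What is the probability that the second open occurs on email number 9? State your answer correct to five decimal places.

Y = trial on which the second success occurs; negative binomial, r=2, p=0.21.
P(Y=9) = C(8,1) · p^2 · (1−p)^7
= 8 · 0.0441 · 0.19204 = 0.0677514

0.06775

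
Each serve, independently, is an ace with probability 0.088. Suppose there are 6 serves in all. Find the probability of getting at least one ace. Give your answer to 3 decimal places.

0.425

P(at least one) = 1 − P(none) = 1 − (1 − 0.088)^6
= 1 − 0.57540 = 0.42460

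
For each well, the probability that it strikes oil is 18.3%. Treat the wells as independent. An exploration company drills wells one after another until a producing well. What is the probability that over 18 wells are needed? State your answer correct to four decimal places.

0.0263

Y = number of wells to the first success; geometric, p = 0.183.
P(Y > 18) = P(first 18 all fail) = (1−p)^18 = 0.026302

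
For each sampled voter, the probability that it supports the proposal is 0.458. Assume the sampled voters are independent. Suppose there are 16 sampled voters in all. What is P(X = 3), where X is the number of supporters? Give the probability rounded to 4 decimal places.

X ~ Binomial(n=16, p=0.458).
P(X=3) = C(16,3) · p^3 · (1−p)^13
= 560 · 0.096072 · 0.00034833 = 0.018740

0.0187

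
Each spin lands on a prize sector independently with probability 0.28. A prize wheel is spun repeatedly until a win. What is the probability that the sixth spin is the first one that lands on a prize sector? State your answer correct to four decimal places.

Geometric (trials to first success), p = 0.28.
P(Y = 6) = (1−p)^5 · p = 0.19349 · 0.28 = 0.054178

0.0542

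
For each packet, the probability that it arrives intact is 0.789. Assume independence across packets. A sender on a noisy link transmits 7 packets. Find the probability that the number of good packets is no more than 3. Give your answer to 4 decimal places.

X ~ Binomial(7, 0.789); P(X ≤ 3) = Σ C(7,k) p^k (1−p)^(7−k) over k:
  k=0: C(7,0)·0.789^0·0.211^7 = 0.000019
  k=1: C(7,1)·0.789^1·0.211^6 = 0.000487
  k=2: C(7,2)·0.789^2·0.211^5 = 0.005467
  k=3: C(7,3)·0.789^3·0.211^4 = 0.034074
Total = 0.040048

0.0400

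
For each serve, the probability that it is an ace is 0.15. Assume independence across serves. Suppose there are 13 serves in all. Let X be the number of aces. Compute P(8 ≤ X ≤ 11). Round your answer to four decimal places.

0.0002

X ~ Binomial(13, 0.15); P(8 ≤ X ≤ 11) = Σ C(13,k) p^k (1−p)^(13−k) over k:
  k=8: C(13,8)·0.15^8·0.85^5 = 0.000146
  k=9: C(13,9)·0.15^9·0.85^4 = 0.000014
  k=10: C(13,10)·0.15^10·0.85^3 = 0.000001
  k=11: C(13,11)·0.15^11·0.85^2 = 0.000000
Total = 0.000162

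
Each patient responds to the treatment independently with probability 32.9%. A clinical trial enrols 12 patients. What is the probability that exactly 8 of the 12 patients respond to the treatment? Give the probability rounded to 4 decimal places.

X ~ Binomial(n=12, p=0.329).
P(X=8) = C(12,8) · p^8 · (1−p)^4
= 495 · 0.00013727 · 0.20272 = 0.013774

0.0138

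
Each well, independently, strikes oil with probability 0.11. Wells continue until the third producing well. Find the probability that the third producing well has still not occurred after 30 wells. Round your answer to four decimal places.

0.3442

Needing more than 30 wells ⇔ fewer than 3 successes in the first 30. With X ~ Binomial(30, 0.11), P(Y > 30) = P(X ≤ 2).
  k=0: C(30,0)·0.11^0·0.89^30 = 0.030318
  k=1: C(30,1)·0.11^1·0.89^29 = 0.112415
  k=2: C(30,2)·0.11^2·0.89^28 = 0.201463
P(X ≤ 2) = 0.344196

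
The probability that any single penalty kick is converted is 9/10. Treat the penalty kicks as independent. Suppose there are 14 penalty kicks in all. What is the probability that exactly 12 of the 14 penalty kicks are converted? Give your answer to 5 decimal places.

X ~ Binomial(n=14, p=0.90).
P(X=12) = C(14,12) · p^12 · (1−p)^2
= 91 · 0.28243 · 0.01 = 0.2570109

0.25701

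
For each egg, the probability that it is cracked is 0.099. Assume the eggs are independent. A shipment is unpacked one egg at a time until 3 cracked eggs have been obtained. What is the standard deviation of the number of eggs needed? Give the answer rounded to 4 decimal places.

Y = total eggs until the third success; negative binomial with r=3, p=0.099.
SD(Y) = √[r(1−p)/p²] = √(275.788185) = 16.606872

16.6069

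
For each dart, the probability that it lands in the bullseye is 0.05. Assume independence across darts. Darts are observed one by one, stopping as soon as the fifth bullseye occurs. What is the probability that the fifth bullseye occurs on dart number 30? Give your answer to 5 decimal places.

0.00206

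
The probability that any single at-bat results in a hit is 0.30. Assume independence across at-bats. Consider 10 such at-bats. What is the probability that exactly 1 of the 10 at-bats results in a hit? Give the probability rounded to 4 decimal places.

0.1211

X ~ Binomial(n=10, p=0.30).
P(X=1) = C(10,1) · p^1 · (1−p)^9
= 10 · 0.3 · 0.040354 = 0.121061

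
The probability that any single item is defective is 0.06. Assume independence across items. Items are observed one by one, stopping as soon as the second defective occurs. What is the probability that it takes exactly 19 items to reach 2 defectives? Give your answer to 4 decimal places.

0.0226

Y = trial on which the second success occurs; negative binomial, r=2, p=0.06.
P(Y=19) = C(18,1) · p^2 · (1−p)^17
= 18 · 0.0036 · 0.34928 = 0.022633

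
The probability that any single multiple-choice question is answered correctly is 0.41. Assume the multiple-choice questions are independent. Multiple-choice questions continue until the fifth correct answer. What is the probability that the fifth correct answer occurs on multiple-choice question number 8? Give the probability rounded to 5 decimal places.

Y = trial on which the fifth success occurs; negative binomial, r=5, p=0.41.
P(Y=8) = C(7,4) · p^5 · (1−p)^3
= 35 · 0.011586 · 0.20538 = 0.0832805

0.08328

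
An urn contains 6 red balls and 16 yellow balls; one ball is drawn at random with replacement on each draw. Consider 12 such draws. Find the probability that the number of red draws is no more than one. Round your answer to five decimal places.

X ~ Binomial(12, 0.272727); P(X ≤ 1) = Σ C(12,k) p^k (1−p)^(12−k) over k:
  k=0: C(12,0)·0.272727^0·0.727273^12 = 0.0218961
  k=1: C(12,1)·0.272727^1·0.727273^11 = 0.0985326
Total = 0.1204288

0.12043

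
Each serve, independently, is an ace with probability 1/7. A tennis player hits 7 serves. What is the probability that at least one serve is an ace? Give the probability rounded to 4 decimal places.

0.6601

P(at least one) = 1 − P(none) = 1 − (1 − 0.142857)^7
= 1 − 0.339917 = 0.660083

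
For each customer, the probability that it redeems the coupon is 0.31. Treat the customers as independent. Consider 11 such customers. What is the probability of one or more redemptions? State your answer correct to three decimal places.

P(at least one) = 1 − P(none) = 1 − (1 − 0.31)^11
= 1 − 0.01688 = 0.98312

0.983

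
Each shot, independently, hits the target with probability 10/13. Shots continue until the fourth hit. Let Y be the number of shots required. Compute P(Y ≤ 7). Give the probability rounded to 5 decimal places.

0.94584

Finishing within 7 shots ⇔ at least 4 successes in the first 7. With X ~ Binomial(7, 0.769231), P(Y ≤ 7) = 1 − P(X ≤ 3).
  k=0: C(7,0)·0.769231^0·0.230769^7 = 0.0000349
  k=1: C(7,1)·0.769231^1·0.230769^6 = 0.0008132
  k=2: C(7,2)·0.769231^2·0.230769^5 = 0.0081325
  k=3: C(7,3)·0.769231^3·0.230769^4 = 0.0451804
1 − 0.0541609 = 0.9458391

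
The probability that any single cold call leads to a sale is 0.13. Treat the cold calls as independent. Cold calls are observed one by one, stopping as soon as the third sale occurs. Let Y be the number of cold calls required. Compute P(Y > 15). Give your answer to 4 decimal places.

0.6916

Needing more than 15 cold calls ⇔ fewer than 3 successes in the first 15. With X ~ Binomial(15, 0.13), P(Y > 15) = P(X ≤ 2).
  k=0: C(15,0)·0.13^0·0.87^15 = 0.123819
  k=1: C(15,1)·0.13^1·0.87^14 = 0.277526
  k=2: C(15,2)·0.13^2·0.87^13 = 0.290286
P(X ≤ 2) = 0.691632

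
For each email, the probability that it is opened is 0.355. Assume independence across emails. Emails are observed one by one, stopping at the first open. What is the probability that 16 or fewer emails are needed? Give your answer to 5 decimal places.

0.99910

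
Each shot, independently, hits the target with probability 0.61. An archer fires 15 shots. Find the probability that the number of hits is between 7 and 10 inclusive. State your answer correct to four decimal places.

X ~ Binomial(15, 0.61); P(7 ≤ X ≤ 10) = Σ C(15,k) p^k (1−p)^(15−k) over k:
  k=7: C(15,7)·0.61^7·0.39^8 = 0.108237
  k=8: C(15,8)·0.61^8·0.39^7 = 0.169293
  k=9: C(15,9)·0.61^9·0.39^6 = 0.205949
  k=10: C(15,10)·0.61^10·0.39^5 = 0.193275
Total = 0.676755

0.6768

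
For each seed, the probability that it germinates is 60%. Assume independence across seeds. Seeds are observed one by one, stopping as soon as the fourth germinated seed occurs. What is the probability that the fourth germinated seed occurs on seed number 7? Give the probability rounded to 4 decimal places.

Y = trial on which the fourth success occurs; negative binomial, r=4, p=0.60.
P(Y=7) = C(6,3) · p^4 · (1−p)^3
= 20 · 0.1296 · 0.064 = 0.165888

0.1659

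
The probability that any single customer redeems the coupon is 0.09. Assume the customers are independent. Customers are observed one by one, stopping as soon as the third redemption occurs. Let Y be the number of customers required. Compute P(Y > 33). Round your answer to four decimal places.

0.4196

Needing more than 33 customers ⇔ fewer than 3 successes in the first 33. With X ~ Binomial(33, 0.09), P(Y > 33) = P(X ≤ 2).
  k=0: C(33,0)·0.09^0·0.91^33 = 0.044501
  k=1: C(33,1)·0.09^1·0.91^32 = 0.145238
  k=2: C(33,2)·0.09^2·0.91^31 = 0.229828
P(X ≤ 2) = 0.419566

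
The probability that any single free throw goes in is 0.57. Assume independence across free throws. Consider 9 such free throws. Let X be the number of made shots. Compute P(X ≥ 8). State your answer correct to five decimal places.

X ~ Binomial(9, 0.57); P(X ≥ 8) = Σ C(9,k) p^k (1−p)^(9−k) over k:
  k=8: C(9,8)·0.57^8·0.43^1 = 0.0431231
  k=9: C(9,9)·0.57^9·0.43^0 = 0.0063515
Total = 0.0494745

0.04947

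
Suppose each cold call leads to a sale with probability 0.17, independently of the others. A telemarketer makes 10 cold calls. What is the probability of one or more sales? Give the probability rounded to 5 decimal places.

P(at least one) = 1 − P(none) = 1 − (1 − 0.17)^10
= 1 − 0.1551604 = 0.8448396

0.84484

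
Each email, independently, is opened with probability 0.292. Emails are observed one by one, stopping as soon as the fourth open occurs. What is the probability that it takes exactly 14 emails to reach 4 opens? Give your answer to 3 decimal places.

Y = trial on which the fourth success occurs; negative binomial, r=4, p=0.292.
P(Y=14) = C(13,3) · p^4 · (1−p)^10
= 286 · 0.0072699 · 0.031647 = 0.06580

0.066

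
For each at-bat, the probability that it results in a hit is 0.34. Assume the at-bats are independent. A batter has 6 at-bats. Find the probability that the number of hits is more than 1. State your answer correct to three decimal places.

0.662

X ~ Binomial(6, 0.34); P(X ≥ 2) = Σ C(6,k) p^k (1−p)^(6−k) over k:
  k=2: C(6,2)·0.34^2·0.66^4 = 0.32902
  k=3: C(6,3)·0.34^3·0.66^3 = 0.22599
  k=4: C(6,4)·0.34^4·0.66^2 = 0.08732
  k=5: C(6,5)·0.34^5·0.66^1 = 0.01799
  k=6: C(6,6)·0.34^6·0.66^0 = 0.00154
Total = 0.66187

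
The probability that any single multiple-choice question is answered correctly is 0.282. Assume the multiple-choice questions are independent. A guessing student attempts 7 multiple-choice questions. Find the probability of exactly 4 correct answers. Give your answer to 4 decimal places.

X ~ Binomial(n=7, p=0.282).
P(X=4) = C(7,4) · p^4 · (1−p)^3
= 35 · 0.0063241 · 0.37015 = 0.081929

0.0819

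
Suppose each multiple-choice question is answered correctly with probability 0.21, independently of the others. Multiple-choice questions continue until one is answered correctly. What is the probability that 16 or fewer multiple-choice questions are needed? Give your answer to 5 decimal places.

Y = number of multiple-choice questions to the first success; geometric, p = 0.21.
P(Y ≤ 16) = 1 − (1−p)^16 = 1 − 0.0230162 = 0.9769838

0.97698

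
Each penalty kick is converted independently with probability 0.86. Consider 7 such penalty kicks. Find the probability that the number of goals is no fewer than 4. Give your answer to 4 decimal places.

X ~ Binomial(7, 0.86); P(X ≥ 4) = Σ C(7,k) p^k (1−p)^(7−k) over k:
  k=4: C(7,4)·0.86^4·0.14^3 = 0.052535
  k=5: C(7,5)·0.86^5·0.14^2 = 0.193628
  k=6: C(7,6)·0.86^6·0.14^1 = 0.396476
  k=7: C(7,7)·0.86^7·0.14^0 = 0.347928
Total = 0.990566

0.9906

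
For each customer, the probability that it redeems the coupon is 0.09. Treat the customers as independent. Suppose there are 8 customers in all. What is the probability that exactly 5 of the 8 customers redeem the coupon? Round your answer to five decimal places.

X ~ Binomial(n=8, p=0.09).
P(X=5) = C(8,5) · p^5 · (1−p)^3
= 56 · 5.9049e-06 · 0.75357 = 0.0002492

0.00025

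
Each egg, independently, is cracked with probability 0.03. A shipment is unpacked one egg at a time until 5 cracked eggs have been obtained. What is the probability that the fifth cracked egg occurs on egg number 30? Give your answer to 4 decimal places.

0.0003

Y = trial on which the fifth success occurs; negative binomial, r=5, p=0.03.
P(Y=30) = C(29,4) · p^5 · (1−p)^25
= 23751 · 2.43e-08 · 0.46697 = 0.000270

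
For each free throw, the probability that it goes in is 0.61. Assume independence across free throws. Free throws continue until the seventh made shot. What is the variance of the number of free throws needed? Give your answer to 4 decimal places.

7.3367

Y = total free throws until the seventh success; negative binomial with r=7, p=0.61.
Var(Y) = r(1−p)/p² = 7·0.39 / 0.61² = 7.336737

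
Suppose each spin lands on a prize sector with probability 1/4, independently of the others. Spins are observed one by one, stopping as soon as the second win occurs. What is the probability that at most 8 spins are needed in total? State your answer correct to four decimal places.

0.6329

Finishing within 8 spins ⇔ at least 2 successes in the first 8. With X ~ Binomial(8, 0.25), P(Y ≤ 8) = 1 − P(X ≤ 1).
  k=0: C(8,0)·0.25^0·0.75^8 = 0.100113
  k=1: C(8,1)·0.25^1·0.75^7 = 0.266968
1 − 0.367081 = 0.632919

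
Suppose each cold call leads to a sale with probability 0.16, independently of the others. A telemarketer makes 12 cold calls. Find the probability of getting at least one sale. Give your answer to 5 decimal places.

P(at least one) = 1 − P(none) = 1 − (1 − 0.16)^12
= 1 − 0.1234103 = 0.8765897

0.87659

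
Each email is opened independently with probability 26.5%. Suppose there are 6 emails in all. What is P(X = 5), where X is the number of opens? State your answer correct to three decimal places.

X ~ Binomial(n=6, p=0.265).
P(X=5) = C(6,5) · p^5 · (1−p)^1
= 6 · 0.0013069 · 0.735 = 0.00576

0.006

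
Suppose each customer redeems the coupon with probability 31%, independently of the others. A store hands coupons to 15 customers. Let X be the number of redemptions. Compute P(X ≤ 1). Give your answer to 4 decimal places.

0.0296

X ~ Binomial(15, 0.31); P(X ≤ 1) = Σ C(15,k) p^k (1−p)^(15−k) over k:
  k=0: C(15,0)·0.31^0·0.69^15 = 0.003826
  k=1: C(15,1)·0.31^1·0.69^14 = 0.025783
Total = 0.029609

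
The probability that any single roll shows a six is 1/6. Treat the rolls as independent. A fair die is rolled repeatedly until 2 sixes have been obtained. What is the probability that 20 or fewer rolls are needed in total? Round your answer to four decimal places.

0.8696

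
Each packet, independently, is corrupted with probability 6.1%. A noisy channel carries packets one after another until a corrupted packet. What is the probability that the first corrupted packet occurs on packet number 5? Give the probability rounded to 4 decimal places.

Geometric (trials to first success), p = 0.061.
P(Y = 5) = (1−p)^4 · p = 0.77743 · 0.061 = 0.047423

0.0474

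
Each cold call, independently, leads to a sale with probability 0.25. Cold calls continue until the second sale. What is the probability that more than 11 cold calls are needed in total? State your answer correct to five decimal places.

Needing more than 11 cold calls ⇔ fewer than 2 successes in the first 11. With X ~ Binomial(11, 0.25), P(Y > 11) = P(X ≤ 1).
  k=0: C(11,0)·0.25^0·0.75^11 = 0.0422351
  k=1: C(11,1)·0.25^1·0.75^10 = 0.1548622
P(X ≤ 1) = 0.1970973

0.19710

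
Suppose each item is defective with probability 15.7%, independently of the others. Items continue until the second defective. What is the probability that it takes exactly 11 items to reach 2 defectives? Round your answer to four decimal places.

Y = trial on which the second success occurs; negative binomial, r=2, p=0.157.
P(Y=11) = C(10,1) · p^2 · (1−p)^9
= 10 · 0.024649 · 0.215 = 0.052997

0.0530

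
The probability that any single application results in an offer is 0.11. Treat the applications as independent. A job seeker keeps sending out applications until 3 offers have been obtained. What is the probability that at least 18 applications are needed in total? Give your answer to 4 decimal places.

0.7142

Needing more than 17 applications ⇔ fewer than 3 successes in the first 17. With X ~ Binomial(17, 0.11), P(Y > 17) = P(X ≤ 2).
  k=0: C(17,0)·0.11^0·0.89^17 = 0.137921
  k=1: C(17,1)·0.11^1·0.89^16 = 0.289789
  k=2: C(17,2)·0.11^2·0.89^15 = 0.286533
P(X ≤ 2) = 0.714243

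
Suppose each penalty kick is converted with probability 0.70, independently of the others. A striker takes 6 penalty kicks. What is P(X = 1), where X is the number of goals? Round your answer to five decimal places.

X ~ Binomial(n=6, p=0.70).
P(X=1) = C(6,1) · p^1 · (1−p)^5
= 6 · 0.7 · 0.00243 = 0.0102060

0.01021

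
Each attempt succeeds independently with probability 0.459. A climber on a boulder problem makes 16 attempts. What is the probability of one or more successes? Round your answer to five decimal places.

0.99995

P(at least one) = 1 − P(none) = 1 − (1 − 0.459)^16
= 1 − 0.0000538 = 0.9999462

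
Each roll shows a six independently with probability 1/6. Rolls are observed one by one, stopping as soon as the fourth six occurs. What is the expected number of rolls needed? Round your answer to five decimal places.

24.00000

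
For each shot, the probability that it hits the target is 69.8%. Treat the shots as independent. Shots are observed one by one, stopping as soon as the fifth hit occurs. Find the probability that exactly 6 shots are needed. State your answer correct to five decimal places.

0.25018

Y = trial on which the fifth success occurs; negative binomial, r=5, p=0.698.
P(Y=6) = C(5,4) · p^5 · (1−p)^1
= 5 · 0.16568 · 0.302 = 0.2501808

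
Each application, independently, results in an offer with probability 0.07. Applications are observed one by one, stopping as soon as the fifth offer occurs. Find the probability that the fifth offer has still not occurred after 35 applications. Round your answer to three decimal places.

0.905

Needing more than 35 applications ⇔ fewer than 5 successes in the first 35. With X ~ Binomial(35, 0.07), P(Y > 35) = P(X ≤ 4).
  k=0: C(35,0)·0.07^0·0.93^35 = 0.07887
  k=1: C(35,1)·0.07^1·0.93^34 = 0.20777
  k=2: C(35,2)·0.07^2·0.93^33 = 0.26586
  k=3: C(35,3)·0.07^3·0.93^32 = 0.22012
  k=4: C(35,4)·0.07^4·0.93^31 = 0.13254
P(X ≤ 4) = 0.90516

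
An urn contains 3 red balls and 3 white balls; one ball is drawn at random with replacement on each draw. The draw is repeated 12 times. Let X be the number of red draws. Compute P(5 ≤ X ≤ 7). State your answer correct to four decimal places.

0.6123

X ~ Binomial(12, 0.50); P(5 ≤ X ≤ 7) = Σ C(12,k) p^k (1−p)^(12−k) over k:
  k=5: C(12,5)·0.50^5·0.50^7 = 0.193359
  k=6: C(12,6)·0.50^6·0.50^6 = 0.225586
  k=7: C(12,7)·0.50^7·0.50^5 = 0.193359
Total = 0.612305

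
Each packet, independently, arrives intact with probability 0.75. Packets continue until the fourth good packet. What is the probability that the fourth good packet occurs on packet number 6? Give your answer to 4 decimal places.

Y = trial on which the fourth success occurs; negative binomial, r=4, p=0.75.
P(Y=6) = C(5,3) · p^4 · (1−p)^2
= 10 · 0.31641 · 0.0625 = 0.197754

0.1978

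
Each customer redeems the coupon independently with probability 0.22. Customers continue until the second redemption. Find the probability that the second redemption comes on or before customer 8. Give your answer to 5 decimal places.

0.55383

Finishing within 8 customers ⇔ at least 2 successes in the first 8. With X ~ Binomial(8, 0.22), P(Y ≤ 8) = 1 − P(X ≤ 1).
  k=0: C(8,0)·0.22^0·0.78^8 = 0.1370114
  k=1: C(8,1)·0.22^1·0.78^7 = 0.3091540
1 − 0.4461654 = 0.5538346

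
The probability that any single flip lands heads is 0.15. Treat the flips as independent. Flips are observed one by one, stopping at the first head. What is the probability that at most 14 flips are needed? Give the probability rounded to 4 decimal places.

0.8972

Y = number of flips to the first success; geometric, p = 0.15.
P(Y ≤ 14) = 1 − (1−p)^14 = 1 − 0.102770 = 0.897230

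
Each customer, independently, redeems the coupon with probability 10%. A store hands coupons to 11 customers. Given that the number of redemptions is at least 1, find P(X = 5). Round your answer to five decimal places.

X ~ Binomial(11, 0.10). Want P(X=5 | X≥1) = P(X=5) / P(X≥1).
P(X=5) = C(11,5)·0.10^5·0.90^6 = 0.0024553
P(X≥1) = 1 − 0.3138106 = 0.6861894
Ratio = 0.0024553 / 0.6861894 = 0.0035781

0.00358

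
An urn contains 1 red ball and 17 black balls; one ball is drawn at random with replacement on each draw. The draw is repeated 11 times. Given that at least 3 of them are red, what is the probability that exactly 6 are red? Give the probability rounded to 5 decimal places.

X ~ Binomial(11, 0.055556). Want P(X=6 | X≥3) = P(X=6) / P(X≥3).
P(X=6) = C(11,6)·0.055556^6·0.944444^5 = 0.0000102
P(X≥3) = 1 − 0.5332619 − 0.3450518 − 0.1014858 = 0.0202004
Ratio = 0.0000102 / 0.0202004 = 0.0005053

0.00051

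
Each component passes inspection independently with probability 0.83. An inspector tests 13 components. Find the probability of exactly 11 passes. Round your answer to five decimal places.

X ~ Binomial(n=13, p=0.83).
P(X=11) = C(13,11) · p^11 · (1−p)^2
= 78 · 0.12878 · 0.0289 = 0.2903030

0.29030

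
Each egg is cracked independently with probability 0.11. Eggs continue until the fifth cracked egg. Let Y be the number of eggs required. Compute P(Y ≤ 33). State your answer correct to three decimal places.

Finishing within 33 eggs ⇔ at least 5 successes in the first 33. With X ~ Binomial(33, 0.11), P(Y ≤ 33) = 1 − P(X ≤ 4).
  k=0: C(33,0)·0.11^0·0.89^33 = 0.02137
  k=1: C(33,1)·0.11^1·0.89^32 = 0.08717
  k=2: C(33,2)·0.11^2·0.89^31 = 0.17239
  k=3: C(33,3)·0.11^3·0.89^30 = 0.22017
  k=4: C(33,4)·0.11^4·0.89^29 = 0.20409
1 − 0.70519 = 0.29481

0.295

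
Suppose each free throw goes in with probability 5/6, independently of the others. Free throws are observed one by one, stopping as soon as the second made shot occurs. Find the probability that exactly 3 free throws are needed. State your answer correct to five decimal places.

0.23148

Y = trial on which the second success occurs; negative binomial, r=2, p=0.833333.
P(Y=3) = C(2,1) · p^2 · (1−p)^1
= 2 · 0.69444 · 0.16667 = 0.2314815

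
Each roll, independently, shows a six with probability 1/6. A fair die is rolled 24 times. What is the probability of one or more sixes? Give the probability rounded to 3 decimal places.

0.987

P(at least one) = 1 − P(none) = 1 − (1 − 0.166667)^24
= 1 − 0.01258 = 0.98742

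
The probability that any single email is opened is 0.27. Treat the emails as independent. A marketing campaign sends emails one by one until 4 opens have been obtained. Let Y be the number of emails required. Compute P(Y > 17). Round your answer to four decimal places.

Needing more than 17 emails ⇔ fewer than 4 successes in the first 17. With X ~ Binomial(17, 0.27), P(Y > 17) = P(X ≤ 3).
  k=0: C(17,0)·0.27^0·0.73^17 = 0.004748
  k=1: C(17,1)·0.27^1·0.73^16 = 0.029852
  k=2: C(17,2)·0.27^2·0.73^15 = 0.088330
  k=3: C(17,3)·0.27^3·0.73^14 = 0.163350
P(X ≤ 3) = 0.286281

0.2863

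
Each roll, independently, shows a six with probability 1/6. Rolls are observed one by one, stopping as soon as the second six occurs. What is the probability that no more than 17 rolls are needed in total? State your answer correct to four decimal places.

Finishing within 17 rolls ⇔ at least 2 successes in the first 17. With X ~ Binomial(17, 0.166667), P(Y ≤ 17) = 1 − P(X ≤ 1).
  k=0: C(17,0)·0.166667^0·0.833333^17 = 0.045073
  k=1: C(17,1)·0.166667^1·0.833333^16 = 0.153249
1 − 0.198322 = 0.801678

0.8017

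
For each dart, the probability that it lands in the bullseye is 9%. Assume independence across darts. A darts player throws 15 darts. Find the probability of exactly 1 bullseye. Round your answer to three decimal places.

0.361

X ~ Binomial(n=15, p=0.09).
P(X=1) = C(15,1) · p^1 · (1−p)^14
= 15 · 0.09 · 0.26704 = 0.36051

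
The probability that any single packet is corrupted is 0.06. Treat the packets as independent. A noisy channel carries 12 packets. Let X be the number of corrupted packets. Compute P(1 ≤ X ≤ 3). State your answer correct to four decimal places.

0.5197

X ~ Binomial(12, 0.06); P(1 ≤ X ≤ 3) = Σ C(12,k) p^k (1−p)^(12−k) over k:
  k=1: C(12,1)·0.06^1·0.94^11 = 0.364535
  k=2: C(12,2)·0.06^2·0.94^10 = 0.127975
  k=3: C(12,3)·0.06^3·0.94^9 = 0.027229
Total = 0.519738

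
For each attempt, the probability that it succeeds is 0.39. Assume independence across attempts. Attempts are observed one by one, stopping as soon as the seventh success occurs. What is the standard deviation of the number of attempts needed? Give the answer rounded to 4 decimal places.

5.2985

Y = total attempts until the seventh success; negative binomial with r=7, p=0.39.
SD(Y) = √[r(1−p)/p²] = √(28.073636) = 5.298456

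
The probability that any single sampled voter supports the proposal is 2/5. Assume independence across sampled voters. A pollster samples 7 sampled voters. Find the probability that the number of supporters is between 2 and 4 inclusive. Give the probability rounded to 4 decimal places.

X ~ Binomial(7, 0.40); P(2 ≤ X ≤ 4) = Σ C(7,k) p^k (1−p)^(7−k) over k:
  k=2: C(7,2)·0.40^2·0.60^5 = 0.261274
  k=3: C(7,3)·0.40^3·0.60^4 = 0.290304
  k=4: C(7,4)·0.40^4·0.60^3 = 0.193536
Total = 0.745114

0.7451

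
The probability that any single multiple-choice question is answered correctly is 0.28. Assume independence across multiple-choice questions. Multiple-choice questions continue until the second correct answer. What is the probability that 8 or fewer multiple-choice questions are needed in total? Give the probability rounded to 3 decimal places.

Finishing within 8 multiple-choice questions ⇔ at least 2 successes in the first 8. With X ~ Binomial(8, 0.28), P(Y ≤ 8) = 1 − P(X ≤ 1).
  k=0: C(8,0)·0.28^0·0.72^8 = 0.07222
  k=1: C(8,1)·0.28^1·0.72^7 = 0.22469
1 − 0.29691 = 0.70309

0.703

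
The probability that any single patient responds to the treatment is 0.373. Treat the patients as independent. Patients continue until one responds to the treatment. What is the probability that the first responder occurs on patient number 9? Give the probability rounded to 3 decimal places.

0.009

Geometric (trials to first success), p = 0.373.
P(Y = 9) = (1−p)^8 · p = 0.023886 · 0.373 = 0.00891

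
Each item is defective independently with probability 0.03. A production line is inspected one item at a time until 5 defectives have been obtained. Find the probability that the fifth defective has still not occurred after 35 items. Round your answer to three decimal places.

Needing more than 35 items ⇔ fewer than 5 successes in the first 35. With X ~ Binomial(35, 0.03), P(Y > 35) = P(X ≤ 4).
  k=0: C(35,0)·0.03^0·0.97^35 = 0.34436
  k=1: C(35,1)·0.03^1·0.97^34 = 0.37276
  k=2: C(35,2)·0.03^2·0.97^33 = 0.19599
  k=3: C(35,3)·0.03^3·0.97^32 = 0.06668
  k=4: C(35,4)·0.03^4·0.97^31 = 0.01650
P(X ≤ 4) = 0.99628

0.996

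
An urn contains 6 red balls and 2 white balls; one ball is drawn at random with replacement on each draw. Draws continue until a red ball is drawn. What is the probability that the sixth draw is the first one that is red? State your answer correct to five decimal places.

0.00073

Geometric (trials to first success), p = 0.75.
P(Y = 6) = (1−p)^5 · p = 0.00097656 · 0.75 = 0.0007324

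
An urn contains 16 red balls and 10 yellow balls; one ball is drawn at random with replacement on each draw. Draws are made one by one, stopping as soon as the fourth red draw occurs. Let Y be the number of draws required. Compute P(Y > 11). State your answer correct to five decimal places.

0.02276

Needing more than 11 draws ⇔ fewer than 4 successes in the first 11. With X ~ Binomial(11, 0.615385), P(Y > 11) = P(X ≤ 3).
  k=0: C(11,0)·0.615385^0·0.384615^11 = 0.0000272
  k=1: C(11,1)·0.615385^1·0.384615^10 = 0.0004795
  k=2: C(11,2)·0.615385^2·0.384615^9 = 0.0038362
  k=3: C(11,3)·0.615385^3·0.384615^8 = 0.0184135
P(X ≤ 3) = 0.0227564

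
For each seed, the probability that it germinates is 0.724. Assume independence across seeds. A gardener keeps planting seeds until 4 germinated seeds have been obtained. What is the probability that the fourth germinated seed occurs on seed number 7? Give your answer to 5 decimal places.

0.11553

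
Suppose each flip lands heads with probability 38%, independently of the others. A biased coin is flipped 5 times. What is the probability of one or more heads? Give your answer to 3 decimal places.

P(at least one) = 1 − P(none) = 1 − (1 − 0.38)^5
= 1 − 0.09161 = 0.90839

0.908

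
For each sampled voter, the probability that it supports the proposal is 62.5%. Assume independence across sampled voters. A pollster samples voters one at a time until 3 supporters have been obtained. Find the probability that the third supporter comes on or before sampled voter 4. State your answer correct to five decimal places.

0.51880

Finishing within 4 sampled voters ⇔ at least 3 successes in the first 4. With X ~ Binomial(4, 0.625), P(Y ≤ 4) = 1 − P(X ≤ 2).
  k=0: C(4,0)·0.625^0·0.375^4 = 0.0197754
  k=1: C(4,1)·0.625^1·0.375^3 = 0.1318359
  k=2: C(4,2)·0.625^2·0.375^2 = 0.3295898
1 − 0.4812012 = 0.5187988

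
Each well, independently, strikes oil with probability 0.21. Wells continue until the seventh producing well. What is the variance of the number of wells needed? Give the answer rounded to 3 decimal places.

Y = total wells until the seventh success; negative binomial with r=7, p=0.21.
Var(Y) = r(1−p)/p² = 7·0.79 / 0.21² = 125.39683

125.397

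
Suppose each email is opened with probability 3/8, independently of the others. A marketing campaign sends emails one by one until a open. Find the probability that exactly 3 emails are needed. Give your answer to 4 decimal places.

Geometric (trials to first success), p = 0.375.
P(Y = 3) = (1−p)^2 · p = 0.39062 · 0.375 = 0.146484

0.1465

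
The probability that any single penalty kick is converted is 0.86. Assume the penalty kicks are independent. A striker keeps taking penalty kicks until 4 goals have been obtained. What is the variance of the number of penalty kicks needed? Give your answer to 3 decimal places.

Y = total penalty kicks until the fourth success; negative binomial with r=4, p=0.86.
Var(Y) = r(1−p)/p² = 4·0.14 / 0.86² = 0.75717

0.757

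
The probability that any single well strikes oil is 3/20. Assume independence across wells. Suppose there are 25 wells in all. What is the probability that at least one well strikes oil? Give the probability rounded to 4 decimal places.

0.9828

P(at least one) = 1 − P(none) = 1 − (1 − 0.15)^25
= 1 − 0.017198 = 0.982802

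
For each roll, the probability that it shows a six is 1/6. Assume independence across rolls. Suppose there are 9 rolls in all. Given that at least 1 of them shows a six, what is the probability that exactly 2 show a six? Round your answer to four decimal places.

X ~ Binomial(9, 0.166667). Want P(X=2 | X≥1) = P(X=2) / P(X≥1).
P(X=2) = C(9,2)·0.166667^2·0.833333^7 = 0.279082
P(X≥1) = 1 − 0.193807 = 0.806193
Ratio = 0.279082 / 0.806193 = 0.346172

0.3462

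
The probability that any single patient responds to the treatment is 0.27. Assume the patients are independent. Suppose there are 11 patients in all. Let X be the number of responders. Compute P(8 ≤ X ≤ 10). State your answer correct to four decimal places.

X ~ Binomial(11, 0.27); P(8 ≤ X ≤ 10) = Σ C(11,k) p^k (1−p)^(11−k) over k:
  k=8: C(11,8)·0.27^8·0.73^3 = 0.001813
  k=9: C(11,9)·0.27^9·0.73^2 = 0.000224
  k=10: C(11,10)·0.27^10·0.73^1 = 0.000017
Total = 0.002053

0.0021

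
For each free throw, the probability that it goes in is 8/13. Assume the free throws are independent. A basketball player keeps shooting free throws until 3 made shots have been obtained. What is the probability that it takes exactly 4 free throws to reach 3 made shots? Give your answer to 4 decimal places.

Y = trial on which the third success occurs; negative binomial, r=3, p=0.615385.
P(Y=4) = C(3,2) · p^3 · (1−p)^1
= 3 · 0.23305 · 0.38462 = 0.268898

0.2689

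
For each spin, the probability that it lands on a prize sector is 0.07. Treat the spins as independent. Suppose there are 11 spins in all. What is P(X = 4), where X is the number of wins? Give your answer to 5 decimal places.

X ~ Binomial(n=11, p=0.07).
P(X=4) = C(11,4) · p^4 · (1−p)^7
= 330 · 2.401e-05 · 0.6017 = 0.0047675

0.00477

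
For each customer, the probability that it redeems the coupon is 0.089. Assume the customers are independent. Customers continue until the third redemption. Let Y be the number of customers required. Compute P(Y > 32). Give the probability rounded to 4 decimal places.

0.4488

Needing more than 32 customers ⇔ fewer than 3 successes in the first 32. With X ~ Binomial(32, 0.089), P(Y > 32) = P(X ≤ 2).
  k=0: C(32,0)·0.089^0·0.911^32 = 0.050651
  k=1: C(32,1)·0.089^1·0.911^31 = 0.158347
  k=2: C(32,2)·0.089^2·0.911^30 = 0.239780
P(X ≤ 2) = 0.448778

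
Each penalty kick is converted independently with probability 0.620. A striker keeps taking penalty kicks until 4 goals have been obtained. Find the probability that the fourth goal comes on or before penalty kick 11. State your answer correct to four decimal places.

Finishing within 11 penalty kicks ⇔ at least 4 successes in the first 11. With X ~ Binomial(11, 0.62), P(Y ≤ 11) = 1 − P(X ≤ 3).
  k=0: C(11,0)·0.62^0·0.38^11 = 0.000024
  k=1: C(11,1)·0.62^1·0.38^10 = 0.000428
  k=2: C(11,2)·0.62^2·0.38^9 = 0.003493
  k=3: C(11,3)·0.62^3·0.38^8 = 0.017097
1 − 0.021042 = 0.978958

0.9790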